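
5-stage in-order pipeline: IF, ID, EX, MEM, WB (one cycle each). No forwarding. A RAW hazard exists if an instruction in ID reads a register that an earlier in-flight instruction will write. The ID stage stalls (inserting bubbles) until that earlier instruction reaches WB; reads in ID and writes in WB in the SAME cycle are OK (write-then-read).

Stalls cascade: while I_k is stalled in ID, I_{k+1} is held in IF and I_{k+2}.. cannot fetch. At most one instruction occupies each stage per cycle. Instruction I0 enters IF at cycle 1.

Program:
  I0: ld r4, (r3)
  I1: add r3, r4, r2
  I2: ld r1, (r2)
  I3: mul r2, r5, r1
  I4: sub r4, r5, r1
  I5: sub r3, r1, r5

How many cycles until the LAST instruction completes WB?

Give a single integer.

Answer: 14

Derivation:
I0 ld r4 <- r3: IF@1 ID@2 stall=0 (-) EX@3 MEM@4 WB@5
I1 add r3 <- r4,r2: IF@2 ID@3 stall=2 (RAW on I0.r4 (WB@5)) EX@6 MEM@7 WB@8
I2 ld r1 <- r2: IF@3 ID@6 stall=0 (-) EX@7 MEM@8 WB@9
I3 mul r2 <- r5,r1: IF@6 ID@7 stall=2 (RAW on I2.r1 (WB@9)) EX@10 MEM@11 WB@12
I4 sub r4 <- r5,r1: IF@7 ID@10 stall=0 (-) EX@11 MEM@12 WB@13
I5 sub r3 <- r1,r5: IF@10 ID@11 stall=0 (-) EX@12 MEM@13 WB@14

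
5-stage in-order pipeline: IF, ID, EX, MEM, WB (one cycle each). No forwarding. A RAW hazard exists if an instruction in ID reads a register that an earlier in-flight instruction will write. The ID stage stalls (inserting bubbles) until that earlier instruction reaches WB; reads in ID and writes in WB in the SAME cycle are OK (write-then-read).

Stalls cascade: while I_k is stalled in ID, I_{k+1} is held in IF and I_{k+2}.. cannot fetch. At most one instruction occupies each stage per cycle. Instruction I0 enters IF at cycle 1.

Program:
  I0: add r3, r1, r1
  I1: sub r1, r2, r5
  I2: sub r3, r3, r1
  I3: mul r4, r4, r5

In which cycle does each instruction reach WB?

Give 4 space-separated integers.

I0 add r3 <- r1,r1: IF@1 ID@2 stall=0 (-) EX@3 MEM@4 WB@5
I1 sub r1 <- r2,r5: IF@2 ID@3 stall=0 (-) EX@4 MEM@5 WB@6
I2 sub r3 <- r3,r1: IF@3 ID@4 stall=2 (RAW on I1.r1 (WB@6)) EX@7 MEM@8 WB@9
I3 mul r4 <- r4,r5: IF@4 ID@7 stall=0 (-) EX@8 MEM@9 WB@10

Answer: 5 6 9 10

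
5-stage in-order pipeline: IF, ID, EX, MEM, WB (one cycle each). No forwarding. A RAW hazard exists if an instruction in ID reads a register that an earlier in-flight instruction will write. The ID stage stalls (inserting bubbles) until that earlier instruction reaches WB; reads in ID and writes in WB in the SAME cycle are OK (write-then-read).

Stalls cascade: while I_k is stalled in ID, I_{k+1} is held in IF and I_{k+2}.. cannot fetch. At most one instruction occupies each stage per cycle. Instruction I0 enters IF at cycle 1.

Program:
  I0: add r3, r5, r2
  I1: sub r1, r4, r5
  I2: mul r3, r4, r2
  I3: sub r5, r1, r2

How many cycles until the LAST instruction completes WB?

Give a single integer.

Answer: 9

Derivation:
I0 add r3 <- r5,r2: IF@1 ID@2 stall=0 (-) EX@3 MEM@4 WB@5
I1 sub r1 <- r4,r5: IF@2 ID@3 stall=0 (-) EX@4 MEM@5 WB@6
I2 mul r3 <- r4,r2: IF@3 ID@4 stall=0 (-) EX@5 MEM@6 WB@7
I3 sub r5 <- r1,r2: IF@4 ID@5 stall=1 (RAW on I1.r1 (WB@6)) EX@7 MEM@8 WB@9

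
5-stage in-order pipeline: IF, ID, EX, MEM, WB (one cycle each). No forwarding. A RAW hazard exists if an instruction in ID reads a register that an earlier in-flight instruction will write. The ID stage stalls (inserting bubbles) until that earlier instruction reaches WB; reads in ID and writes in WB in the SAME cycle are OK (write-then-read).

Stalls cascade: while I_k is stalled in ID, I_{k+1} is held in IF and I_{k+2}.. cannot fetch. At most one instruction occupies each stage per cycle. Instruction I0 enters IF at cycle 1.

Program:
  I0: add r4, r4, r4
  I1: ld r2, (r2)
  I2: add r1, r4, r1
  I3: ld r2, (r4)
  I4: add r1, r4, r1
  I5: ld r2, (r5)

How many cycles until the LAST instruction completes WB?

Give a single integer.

Answer: 12

Derivation:
I0 add r4 <- r4,r4: IF@1 ID@2 stall=0 (-) EX@3 MEM@4 WB@5
I1 ld r2 <- r2: IF@2 ID@3 stall=0 (-) EX@4 MEM@5 WB@6
I2 add r1 <- r4,r1: IF@3 ID@4 stall=1 (RAW on I0.r4 (WB@5)) EX@6 MEM@7 WB@8
I3 ld r2 <- r4: IF@4 ID@6 stall=0 (-) EX@7 MEM@8 WB@9
I4 add r1 <- r4,r1: IF@6 ID@7 stall=1 (RAW on I2.r1 (WB@8)) EX@9 MEM@10 WB@11
I5 ld r2 <- r5: IF@7 ID@9 stall=0 (-) EX@10 MEM@11 WB@12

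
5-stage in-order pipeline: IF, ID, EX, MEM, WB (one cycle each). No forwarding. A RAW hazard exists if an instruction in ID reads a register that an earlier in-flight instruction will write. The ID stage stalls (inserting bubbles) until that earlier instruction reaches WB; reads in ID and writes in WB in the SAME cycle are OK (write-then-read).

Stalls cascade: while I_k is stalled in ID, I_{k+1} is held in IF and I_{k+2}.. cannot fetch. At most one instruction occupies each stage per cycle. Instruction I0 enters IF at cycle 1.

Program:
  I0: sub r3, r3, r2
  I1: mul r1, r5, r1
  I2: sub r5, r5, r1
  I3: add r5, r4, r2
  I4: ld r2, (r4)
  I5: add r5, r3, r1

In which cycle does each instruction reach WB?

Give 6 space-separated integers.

Answer: 5 6 9 10 11 12

Derivation:
I0 sub r3 <- r3,r2: IF@1 ID@2 stall=0 (-) EX@3 MEM@4 WB@5
I1 mul r1 <- r5,r1: IF@2 ID@3 stall=0 (-) EX@4 MEM@5 WB@6
I2 sub r5 <- r5,r1: IF@3 ID@4 stall=2 (RAW on I1.r1 (WB@6)) EX@7 MEM@8 WB@9
I3 add r5 <- r4,r2: IF@4 ID@7 stall=0 (-) EX@8 MEM@9 WB@10
I4 ld r2 <- r4: IF@7 ID@8 stall=0 (-) EX@9 MEM@10 WB@11
I5 add r5 <- r3,r1: IF@8 ID@9 stall=0 (-) EX@10 MEM@11 WB@12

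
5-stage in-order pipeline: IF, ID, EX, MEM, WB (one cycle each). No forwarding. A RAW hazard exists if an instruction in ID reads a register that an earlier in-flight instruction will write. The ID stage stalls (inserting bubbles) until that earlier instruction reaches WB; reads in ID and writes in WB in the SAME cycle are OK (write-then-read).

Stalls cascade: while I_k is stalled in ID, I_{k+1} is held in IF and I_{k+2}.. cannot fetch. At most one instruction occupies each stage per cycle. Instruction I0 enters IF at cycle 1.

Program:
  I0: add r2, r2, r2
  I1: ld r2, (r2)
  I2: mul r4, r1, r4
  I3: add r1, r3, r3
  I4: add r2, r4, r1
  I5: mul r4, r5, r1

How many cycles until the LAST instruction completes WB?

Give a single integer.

I0 add r2 <- r2,r2: IF@1 ID@2 stall=0 (-) EX@3 MEM@4 WB@5
I1 ld r2 <- r2: IF@2 ID@3 stall=2 (RAW on I0.r2 (WB@5)) EX@6 MEM@7 WB@8
I2 mul r4 <- r1,r4: IF@3 ID@6 stall=0 (-) EX@7 MEM@8 WB@9
I3 add r1 <- r3,r3: IF@6 ID@7 stall=0 (-) EX@8 MEM@9 WB@10
I4 add r2 <- r4,r1: IF@7 ID@8 stall=2 (RAW on I3.r1 (WB@10)) EX@11 MEM@12 WB@13
I5 mul r4 <- r5,r1: IF@8 ID@11 stall=0 (-) EX@12 MEM@13 WB@14

Answer: 14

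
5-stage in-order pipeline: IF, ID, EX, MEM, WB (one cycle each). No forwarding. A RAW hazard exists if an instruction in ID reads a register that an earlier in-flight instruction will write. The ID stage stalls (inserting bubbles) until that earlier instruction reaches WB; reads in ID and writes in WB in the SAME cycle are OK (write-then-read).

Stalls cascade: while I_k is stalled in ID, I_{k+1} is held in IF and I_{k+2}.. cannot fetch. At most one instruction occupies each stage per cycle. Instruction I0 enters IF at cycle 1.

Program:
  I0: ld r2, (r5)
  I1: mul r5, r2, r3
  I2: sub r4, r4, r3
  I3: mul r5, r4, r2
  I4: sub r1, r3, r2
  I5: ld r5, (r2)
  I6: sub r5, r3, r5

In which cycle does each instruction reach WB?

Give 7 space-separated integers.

I0 ld r2 <- r5: IF@1 ID@2 stall=0 (-) EX@3 MEM@4 WB@5
I1 mul r5 <- r2,r3: IF@2 ID@3 stall=2 (RAW on I0.r2 (WB@5)) EX@6 MEM@7 WB@8
I2 sub r4 <- r4,r3: IF@3 ID@6 stall=0 (-) EX@7 MEM@8 WB@9
I3 mul r5 <- r4,r2: IF@6 ID@7 stall=2 (RAW on I2.r4 (WB@9)) EX@10 MEM@11 WB@12
I4 sub r1 <- r3,r2: IF@7 ID@10 stall=0 (-) EX@11 MEM@12 WB@13
I5 ld r5 <- r2: IF@10 ID@11 stall=0 (-) EX@12 MEM@13 WB@14
I6 sub r5 <- r3,r5: IF@11 ID@12 stall=2 (RAW on I5.r5 (WB@14)) EX@15 MEM@16 WB@17

Answer: 5 8 9 12 13 14 17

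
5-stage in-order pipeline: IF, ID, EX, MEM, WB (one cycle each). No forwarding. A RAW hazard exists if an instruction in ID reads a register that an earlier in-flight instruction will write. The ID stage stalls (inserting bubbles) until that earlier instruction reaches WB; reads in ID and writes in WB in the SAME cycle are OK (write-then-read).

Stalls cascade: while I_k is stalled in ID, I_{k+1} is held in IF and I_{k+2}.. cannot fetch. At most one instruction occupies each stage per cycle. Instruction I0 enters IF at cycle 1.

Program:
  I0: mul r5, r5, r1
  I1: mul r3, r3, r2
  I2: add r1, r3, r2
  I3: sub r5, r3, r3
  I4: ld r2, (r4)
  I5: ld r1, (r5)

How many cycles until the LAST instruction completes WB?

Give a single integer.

Answer: 13

Derivation:
I0 mul r5 <- r5,r1: IF@1 ID@2 stall=0 (-) EX@3 MEM@4 WB@5
I1 mul r3 <- r3,r2: IF@2 ID@3 stall=0 (-) EX@4 MEM@5 WB@6
I2 add r1 <- r3,r2: IF@3 ID@4 stall=2 (RAW on I1.r3 (WB@6)) EX@7 MEM@8 WB@9
I3 sub r5 <- r3,r3: IF@4 ID@7 stall=0 (-) EX@8 MEM@9 WB@10
I4 ld r2 <- r4: IF@7 ID@8 stall=0 (-) EX@9 MEM@10 WB@11
I5 ld r1 <- r5: IF@8 ID@9 stall=1 (RAW on I3.r5 (WB@10)) EX@11 MEM@12 WB@13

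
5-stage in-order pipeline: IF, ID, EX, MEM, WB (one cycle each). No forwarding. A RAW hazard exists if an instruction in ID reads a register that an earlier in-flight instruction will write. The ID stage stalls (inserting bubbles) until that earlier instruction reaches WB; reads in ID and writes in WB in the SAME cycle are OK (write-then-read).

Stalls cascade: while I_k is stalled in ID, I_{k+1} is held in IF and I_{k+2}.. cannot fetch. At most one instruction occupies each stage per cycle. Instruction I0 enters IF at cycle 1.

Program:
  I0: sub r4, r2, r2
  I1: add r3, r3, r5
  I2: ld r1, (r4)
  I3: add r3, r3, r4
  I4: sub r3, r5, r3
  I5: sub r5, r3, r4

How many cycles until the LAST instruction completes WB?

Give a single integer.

Answer: 15

Derivation:
I0 sub r4 <- r2,r2: IF@1 ID@2 stall=0 (-) EX@3 MEM@4 WB@5
I1 add r3 <- r3,r5: IF@2 ID@3 stall=0 (-) EX@4 MEM@5 WB@6
I2 ld r1 <- r4: IF@3 ID@4 stall=1 (RAW on I0.r4 (WB@5)) EX@6 MEM@7 WB@8
I3 add r3 <- r3,r4: IF@4 ID@6 stall=0 (-) EX@7 MEM@8 WB@9
I4 sub r3 <- r5,r3: IF@6 ID@7 stall=2 (RAW on I3.r3 (WB@9)) EX@10 MEM@11 WB@12
I5 sub r5 <- r3,r4: IF@7 ID@10 stall=2 (RAW on I4.r3 (WB@12)) EX@13 MEM@14 WB@15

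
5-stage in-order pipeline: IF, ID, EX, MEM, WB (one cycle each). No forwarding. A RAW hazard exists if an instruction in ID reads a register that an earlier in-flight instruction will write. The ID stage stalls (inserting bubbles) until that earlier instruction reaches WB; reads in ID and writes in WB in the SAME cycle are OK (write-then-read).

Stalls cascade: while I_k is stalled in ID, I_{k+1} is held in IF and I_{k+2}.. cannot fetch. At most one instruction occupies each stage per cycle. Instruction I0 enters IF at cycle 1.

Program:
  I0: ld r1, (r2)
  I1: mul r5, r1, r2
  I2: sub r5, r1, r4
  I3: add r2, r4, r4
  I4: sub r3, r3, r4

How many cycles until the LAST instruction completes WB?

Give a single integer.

I0 ld r1 <- r2: IF@1 ID@2 stall=0 (-) EX@3 MEM@4 WB@5
I1 mul r5 <- r1,r2: IF@2 ID@3 stall=2 (RAW on I0.r1 (WB@5)) EX@6 MEM@7 WB@8
I2 sub r5 <- r1,r4: IF@3 ID@6 stall=0 (-) EX@7 MEM@8 WB@9
I3 add r2 <- r4,r4: IF@6 ID@7 stall=0 (-) EX@8 MEM@9 WB@10
I4 sub r3 <- r3,r4: IF@7 ID@8 stall=0 (-) EX@9 MEM@10 WB@11

Answer: 11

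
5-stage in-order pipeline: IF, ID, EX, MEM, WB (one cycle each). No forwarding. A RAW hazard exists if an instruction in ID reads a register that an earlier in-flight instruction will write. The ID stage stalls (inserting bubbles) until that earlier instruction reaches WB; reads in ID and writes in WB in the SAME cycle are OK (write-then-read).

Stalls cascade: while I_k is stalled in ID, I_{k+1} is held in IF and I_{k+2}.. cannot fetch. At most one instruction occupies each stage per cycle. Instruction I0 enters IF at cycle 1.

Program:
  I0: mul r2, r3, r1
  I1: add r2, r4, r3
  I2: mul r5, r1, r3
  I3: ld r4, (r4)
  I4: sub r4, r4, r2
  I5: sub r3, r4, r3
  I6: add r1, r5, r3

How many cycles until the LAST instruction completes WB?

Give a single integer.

Answer: 17

Derivation:
I0 mul r2 <- r3,r1: IF@1 ID@2 stall=0 (-) EX@3 MEM@4 WB@5
I1 add r2 <- r4,r3: IF@2 ID@3 stall=0 (-) EX@4 MEM@5 WB@6
I2 mul r5 <- r1,r3: IF@3 ID@4 stall=0 (-) EX@5 MEM@6 WB@7
I3 ld r4 <- r4: IF@4 ID@5 stall=0 (-) EX@6 MEM@7 WB@8
I4 sub r4 <- r4,r2: IF@5 ID@6 stall=2 (RAW on I3.r4 (WB@8)) EX@9 MEM@10 WB@11
I5 sub r3 <- r4,r3: IF@6 ID@9 stall=2 (RAW on I4.r4 (WB@11)) EX@12 MEM@13 WB@14
I6 add r1 <- r5,r3: IF@9 ID@12 stall=2 (RAW on I5.r3 (WB@14)) EX@15 MEM@16 WB@17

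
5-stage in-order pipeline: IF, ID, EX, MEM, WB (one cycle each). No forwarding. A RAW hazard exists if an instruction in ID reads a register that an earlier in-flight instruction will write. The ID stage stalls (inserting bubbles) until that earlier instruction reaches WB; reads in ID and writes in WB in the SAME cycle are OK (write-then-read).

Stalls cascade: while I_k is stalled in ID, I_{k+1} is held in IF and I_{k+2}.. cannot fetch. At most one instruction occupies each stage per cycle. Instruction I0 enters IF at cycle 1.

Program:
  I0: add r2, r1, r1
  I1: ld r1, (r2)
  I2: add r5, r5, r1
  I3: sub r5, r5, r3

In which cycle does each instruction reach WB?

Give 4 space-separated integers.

I0 add r2 <- r1,r1: IF@1 ID@2 stall=0 (-) EX@3 MEM@4 WB@5
I1 ld r1 <- r2: IF@2 ID@3 stall=2 (RAW on I0.r2 (WB@5)) EX@6 MEM@7 WB@8
I2 add r5 <- r5,r1: IF@3 ID@6 stall=2 (RAW on I1.r1 (WB@8)) EX@9 MEM@10 WB@11
I3 sub r5 <- r5,r3: IF@6 ID@9 stall=2 (RAW on I2.r5 (WB@11)) EX@12 MEM@13 WB@14

Answer: 5 8 11 14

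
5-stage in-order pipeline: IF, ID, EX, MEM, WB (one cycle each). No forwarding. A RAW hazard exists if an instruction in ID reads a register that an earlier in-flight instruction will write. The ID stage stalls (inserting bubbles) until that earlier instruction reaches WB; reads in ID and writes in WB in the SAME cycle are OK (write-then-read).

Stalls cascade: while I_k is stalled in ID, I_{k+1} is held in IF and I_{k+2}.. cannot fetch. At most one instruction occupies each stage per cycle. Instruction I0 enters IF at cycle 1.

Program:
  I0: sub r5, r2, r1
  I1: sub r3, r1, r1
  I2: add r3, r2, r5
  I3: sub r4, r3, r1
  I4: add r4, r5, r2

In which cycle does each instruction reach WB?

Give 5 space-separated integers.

Answer: 5 6 8 11 12

Derivation:
I0 sub r5 <- r2,r1: IF@1 ID@2 stall=0 (-) EX@3 MEM@4 WB@5
I1 sub r3 <- r1,r1: IF@2 ID@3 stall=0 (-) EX@4 MEM@5 WB@6
I2 add r3 <- r2,r5: IF@3 ID@4 stall=1 (RAW on I0.r5 (WB@5)) EX@6 MEM@7 WB@8
I3 sub r4 <- r3,r1: IF@4 ID@6 stall=2 (RAW on I2.r3 (WB@8)) EX@9 MEM@10 WB@11
I4 add r4 <- r5,r2: IF@6 ID@9 stall=0 (-) EX@10 MEM@11 WB@12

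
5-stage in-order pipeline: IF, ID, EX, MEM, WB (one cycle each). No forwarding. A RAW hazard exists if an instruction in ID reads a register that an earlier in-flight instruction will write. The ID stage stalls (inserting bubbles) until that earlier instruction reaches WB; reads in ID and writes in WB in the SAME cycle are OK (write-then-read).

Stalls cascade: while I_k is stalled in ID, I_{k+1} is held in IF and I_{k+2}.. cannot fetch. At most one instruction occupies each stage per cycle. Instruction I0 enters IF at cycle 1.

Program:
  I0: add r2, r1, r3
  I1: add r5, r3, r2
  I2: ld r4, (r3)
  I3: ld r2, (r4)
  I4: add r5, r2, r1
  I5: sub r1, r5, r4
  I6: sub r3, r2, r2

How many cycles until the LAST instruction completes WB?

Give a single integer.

I0 add r2 <- r1,r3: IF@1 ID@2 stall=0 (-) EX@3 MEM@4 WB@5
I1 add r5 <- r3,r2: IF@2 ID@3 stall=2 (RAW on I0.r2 (WB@5)) EX@6 MEM@7 WB@8
I2 ld r4 <- r3: IF@3 ID@6 stall=0 (-) EX@7 MEM@8 WB@9
I3 ld r2 <- r4: IF@6 ID@7 stall=2 (RAW on I2.r4 (WB@9)) EX@10 MEM@11 WB@12
I4 add r5 <- r2,r1: IF@7 ID@10 stall=2 (RAW on I3.r2 (WB@12)) EX@13 MEM@14 WB@15
I5 sub r1 <- r5,r4: IF@10 ID@13 stall=2 (RAW on I4.r5 (WB@15)) EX@16 MEM@17 WB@18
I6 sub r3 <- r2,r2: IF@13 ID@16 stall=0 (-) EX@17 MEM@18 WB@19

Answer: 19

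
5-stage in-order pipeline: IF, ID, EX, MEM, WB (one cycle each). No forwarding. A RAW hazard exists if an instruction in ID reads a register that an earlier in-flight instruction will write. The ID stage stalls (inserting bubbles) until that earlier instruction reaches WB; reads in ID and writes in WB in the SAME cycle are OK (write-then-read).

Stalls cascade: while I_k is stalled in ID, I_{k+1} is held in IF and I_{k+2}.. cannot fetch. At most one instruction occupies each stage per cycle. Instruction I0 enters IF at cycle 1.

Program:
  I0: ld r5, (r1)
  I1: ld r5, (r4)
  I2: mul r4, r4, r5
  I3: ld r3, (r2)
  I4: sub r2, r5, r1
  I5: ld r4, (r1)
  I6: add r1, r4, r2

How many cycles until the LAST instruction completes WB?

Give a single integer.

I0 ld r5 <- r1: IF@1 ID@2 stall=0 (-) EX@3 MEM@4 WB@5
I1 ld r5 <- r4: IF@2 ID@3 stall=0 (-) EX@4 MEM@5 WB@6
I2 mul r4 <- r4,r5: IF@3 ID@4 stall=2 (RAW on I1.r5 (WB@6)) EX@7 MEM@8 WB@9
I3 ld r3 <- r2: IF@4 ID@7 stall=0 (-) EX@8 MEM@9 WB@10
I4 sub r2 <- r5,r1: IF@7 ID@8 stall=0 (-) EX@9 MEM@10 WB@11
I5 ld r4 <- r1: IF@8 ID@9 stall=0 (-) EX@10 MEM@11 WB@12
I6 add r1 <- r4,r2: IF@9 ID@10 stall=2 (RAW on I5.r4 (WB@12)) EX@13 MEM@14 WB@15

Answer: 15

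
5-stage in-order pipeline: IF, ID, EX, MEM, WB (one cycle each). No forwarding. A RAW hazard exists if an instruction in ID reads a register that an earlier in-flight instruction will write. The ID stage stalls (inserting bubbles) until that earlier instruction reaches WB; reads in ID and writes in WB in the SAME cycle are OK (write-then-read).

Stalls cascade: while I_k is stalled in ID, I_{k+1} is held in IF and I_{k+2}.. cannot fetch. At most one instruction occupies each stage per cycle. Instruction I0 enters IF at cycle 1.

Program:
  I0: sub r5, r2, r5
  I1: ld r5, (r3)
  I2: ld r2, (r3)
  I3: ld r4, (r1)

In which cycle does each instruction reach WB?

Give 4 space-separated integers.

I0 sub r5 <- r2,r5: IF@1 ID@2 stall=0 (-) EX@3 MEM@4 WB@5
I1 ld r5 <- r3: IF@2 ID@3 stall=0 (-) EX@4 MEM@5 WB@6
I2 ld r2 <- r3: IF@3 ID@4 stall=0 (-) EX@5 MEM@6 WB@7
I3 ld r4 <- r1: IF@4 ID@5 stall=0 (-) EX@6 MEM@7 WB@8

Answer: 5 6 7 8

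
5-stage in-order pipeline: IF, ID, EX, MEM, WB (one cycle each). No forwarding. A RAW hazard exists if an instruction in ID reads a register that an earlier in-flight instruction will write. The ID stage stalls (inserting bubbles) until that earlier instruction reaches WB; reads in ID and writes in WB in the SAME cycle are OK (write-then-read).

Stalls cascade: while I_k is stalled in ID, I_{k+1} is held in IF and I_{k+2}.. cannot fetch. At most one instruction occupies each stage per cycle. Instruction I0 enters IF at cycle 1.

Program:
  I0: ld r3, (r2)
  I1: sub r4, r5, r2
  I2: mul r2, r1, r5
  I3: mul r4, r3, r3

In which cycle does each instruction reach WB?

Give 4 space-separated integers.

Answer: 5 6 7 8

Derivation:
I0 ld r3 <- r2: IF@1 ID@2 stall=0 (-) EX@3 MEM@4 WB@5
I1 sub r4 <- r5,r2: IF@2 ID@3 stall=0 (-) EX@4 MEM@5 WB@6
I2 mul r2 <- r1,r5: IF@3 ID@4 stall=0 (-) EX@5 MEM@6 WB@7
I3 mul r4 <- r3,r3: IF@4 ID@5 stall=0 (-) EX@6 MEM@7 WB@8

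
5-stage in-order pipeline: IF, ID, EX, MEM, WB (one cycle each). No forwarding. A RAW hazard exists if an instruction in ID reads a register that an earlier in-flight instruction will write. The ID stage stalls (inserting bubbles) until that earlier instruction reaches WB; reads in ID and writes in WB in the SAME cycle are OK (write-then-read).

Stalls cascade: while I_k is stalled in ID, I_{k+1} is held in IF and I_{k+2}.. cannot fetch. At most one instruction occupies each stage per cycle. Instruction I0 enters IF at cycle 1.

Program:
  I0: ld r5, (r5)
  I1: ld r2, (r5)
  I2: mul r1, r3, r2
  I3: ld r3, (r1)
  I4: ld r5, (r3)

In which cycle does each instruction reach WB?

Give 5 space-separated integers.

Answer: 5 8 11 14 17

Derivation:
I0 ld r5 <- r5: IF@1 ID@2 stall=0 (-) EX@3 MEM@4 WB@5
I1 ld r2 <- r5: IF@2 ID@3 stall=2 (RAW on I0.r5 (WB@5)) EX@6 MEM@7 WB@8
I2 mul r1 <- r3,r2: IF@3 ID@6 stall=2 (RAW on I1.r2 (WB@8)) EX@9 MEM@10 WB@11
I3 ld r3 <- r1: IF@6 ID@9 stall=2 (RAW on I2.r1 (WB@11)) EX@12 MEM@13 WB@14
I4 ld r5 <- r3: IF@9 ID@12 stall=2 (RAW on I3.r3 (WB@14)) EX@15 MEM@16 WB@17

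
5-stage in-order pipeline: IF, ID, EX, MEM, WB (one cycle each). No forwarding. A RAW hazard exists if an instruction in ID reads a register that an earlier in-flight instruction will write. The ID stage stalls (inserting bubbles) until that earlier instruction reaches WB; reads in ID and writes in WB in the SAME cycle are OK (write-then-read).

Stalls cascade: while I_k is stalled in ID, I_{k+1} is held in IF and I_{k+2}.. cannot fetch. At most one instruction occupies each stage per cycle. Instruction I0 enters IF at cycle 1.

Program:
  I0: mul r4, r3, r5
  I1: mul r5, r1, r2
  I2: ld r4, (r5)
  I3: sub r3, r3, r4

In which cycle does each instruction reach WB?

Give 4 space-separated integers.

I0 mul r4 <- r3,r5: IF@1 ID@2 stall=0 (-) EX@3 MEM@4 WB@5
I1 mul r5 <- r1,r2: IF@2 ID@3 stall=0 (-) EX@4 MEM@5 WB@6
I2 ld r4 <- r5: IF@3 ID@4 stall=2 (RAW on I1.r5 (WB@6)) EX@7 MEM@8 WB@9
I3 sub r3 <- r3,r4: IF@4 ID@7 stall=2 (RAW on I2.r4 (WB@9)) EX@10 MEM@11 WB@12

Answer: 5 6 9 12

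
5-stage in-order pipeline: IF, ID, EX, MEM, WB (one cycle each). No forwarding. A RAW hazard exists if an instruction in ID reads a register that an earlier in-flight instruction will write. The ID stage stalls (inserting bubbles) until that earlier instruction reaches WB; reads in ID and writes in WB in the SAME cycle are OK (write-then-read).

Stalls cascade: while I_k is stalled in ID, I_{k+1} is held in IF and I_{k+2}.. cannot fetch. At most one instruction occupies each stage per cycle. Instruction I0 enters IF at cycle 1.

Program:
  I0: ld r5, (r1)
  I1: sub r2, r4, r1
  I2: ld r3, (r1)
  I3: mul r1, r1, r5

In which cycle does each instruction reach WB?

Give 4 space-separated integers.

Answer: 5 6 7 8

Derivation:
I0 ld r5 <- r1: IF@1 ID@2 stall=0 (-) EX@3 MEM@4 WB@5
I1 sub r2 <- r4,r1: IF@2 ID@3 stall=0 (-) EX@4 MEM@5 WB@6
I2 ld r3 <- r1: IF@3 ID@4 stall=0 (-) EX@5 MEM@6 WB@7
I3 mul r1 <- r1,r5: IF@4 ID@5 stall=0 (-) EX@6 MEM@7 WB@8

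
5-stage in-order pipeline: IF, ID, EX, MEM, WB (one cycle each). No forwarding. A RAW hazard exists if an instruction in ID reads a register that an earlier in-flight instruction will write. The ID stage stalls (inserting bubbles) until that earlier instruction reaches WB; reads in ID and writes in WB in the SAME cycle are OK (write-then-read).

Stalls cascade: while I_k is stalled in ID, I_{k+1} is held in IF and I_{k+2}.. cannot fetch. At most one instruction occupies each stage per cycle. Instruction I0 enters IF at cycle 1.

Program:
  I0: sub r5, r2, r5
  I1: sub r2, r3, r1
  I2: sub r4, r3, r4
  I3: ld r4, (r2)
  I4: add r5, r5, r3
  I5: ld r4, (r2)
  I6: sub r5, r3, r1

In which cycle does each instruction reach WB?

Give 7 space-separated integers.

Answer: 5 6 7 9 10 11 12

Derivation:
I0 sub r5 <- r2,r5: IF@1 ID@2 stall=0 (-) EX@3 MEM@4 WB@5
I1 sub r2 <- r3,r1: IF@2 ID@3 stall=0 (-) EX@4 MEM@5 WB@6
I2 sub r4 <- r3,r4: IF@3 ID@4 stall=0 (-) EX@5 MEM@6 WB@7
I3 ld r4 <- r2: IF@4 ID@5 stall=1 (RAW on I1.r2 (WB@6)) EX@7 MEM@8 WB@9
I4 add r5 <- r5,r3: IF@5 ID@7 stall=0 (-) EX@8 MEM@9 WB@10
I5 ld r4 <- r2: IF@7 ID@8 stall=0 (-) EX@9 MEM@10 WB@11
I6 sub r5 <- r3,r1: IF@8 ID@9 stall=0 (-) EX@10 MEM@11 WB@12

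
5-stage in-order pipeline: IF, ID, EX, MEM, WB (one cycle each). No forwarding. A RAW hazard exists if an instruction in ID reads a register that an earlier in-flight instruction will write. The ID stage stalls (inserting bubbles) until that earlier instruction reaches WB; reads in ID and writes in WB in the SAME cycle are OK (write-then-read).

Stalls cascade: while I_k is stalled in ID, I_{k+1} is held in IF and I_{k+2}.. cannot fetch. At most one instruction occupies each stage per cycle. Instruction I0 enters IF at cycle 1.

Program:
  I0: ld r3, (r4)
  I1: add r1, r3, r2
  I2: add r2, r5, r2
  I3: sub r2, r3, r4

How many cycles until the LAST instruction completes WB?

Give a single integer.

I0 ld r3 <- r4: IF@1 ID@2 stall=0 (-) EX@3 MEM@4 WB@5
I1 add r1 <- r3,r2: IF@2 ID@3 stall=2 (RAW on I0.r3 (WB@5)) EX@6 MEM@7 WB@8
I2 add r2 <- r5,r2: IF@3 ID@6 stall=0 (-) EX@7 MEM@8 WB@9
I3 sub r2 <- r3,r4: IF@6 ID@7 stall=0 (-) EX@8 MEM@9 WB@10

Answer: 10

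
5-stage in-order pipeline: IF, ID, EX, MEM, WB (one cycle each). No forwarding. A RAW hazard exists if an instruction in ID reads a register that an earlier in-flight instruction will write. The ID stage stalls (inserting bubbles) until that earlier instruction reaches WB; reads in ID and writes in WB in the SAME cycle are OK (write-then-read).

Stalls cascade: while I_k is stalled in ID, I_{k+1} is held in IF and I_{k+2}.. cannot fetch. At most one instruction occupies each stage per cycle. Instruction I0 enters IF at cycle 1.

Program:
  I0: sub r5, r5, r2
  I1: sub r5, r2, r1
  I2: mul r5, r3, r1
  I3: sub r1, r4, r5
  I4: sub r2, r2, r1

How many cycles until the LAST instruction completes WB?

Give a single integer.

Answer: 13

Derivation:
I0 sub r5 <- r5,r2: IF@1 ID@2 stall=0 (-) EX@3 MEM@4 WB@5
I1 sub r5 <- r2,r1: IF@2 ID@3 stall=0 (-) EX@4 MEM@5 WB@6
I2 mul r5 <- r3,r1: IF@3 ID@4 stall=0 (-) EX@5 MEM@6 WB@7
I3 sub r1 <- r4,r5: IF@4 ID@5 stall=2 (RAW on I2.r5 (WB@7)) EX@8 MEM@9 WB@10
I4 sub r2 <- r2,r1: IF@5 ID@8 stall=2 (RAW on I3.r1 (WB@10)) EX@11 MEM@12 WB@13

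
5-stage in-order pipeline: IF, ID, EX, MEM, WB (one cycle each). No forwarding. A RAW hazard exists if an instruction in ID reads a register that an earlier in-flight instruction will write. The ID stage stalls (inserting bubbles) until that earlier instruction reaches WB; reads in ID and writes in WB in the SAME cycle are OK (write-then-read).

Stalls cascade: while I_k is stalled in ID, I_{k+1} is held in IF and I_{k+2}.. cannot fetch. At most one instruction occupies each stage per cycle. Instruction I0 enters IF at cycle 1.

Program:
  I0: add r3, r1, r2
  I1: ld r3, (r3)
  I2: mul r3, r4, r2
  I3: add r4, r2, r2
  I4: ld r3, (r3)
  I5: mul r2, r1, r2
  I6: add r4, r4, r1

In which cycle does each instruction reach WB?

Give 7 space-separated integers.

I0 add r3 <- r1,r2: IF@1 ID@2 stall=0 (-) EX@3 MEM@4 WB@5
I1 ld r3 <- r3: IF@2 ID@3 stall=2 (RAW on I0.r3 (WB@5)) EX@6 MEM@7 WB@8
I2 mul r3 <- r4,r2: IF@3 ID@6 stall=0 (-) EX@7 MEM@8 WB@9
I3 add r4 <- r2,r2: IF@6 ID@7 stall=0 (-) EX@8 MEM@9 WB@10
I4 ld r3 <- r3: IF@7 ID@8 stall=1 (RAW on I2.r3 (WB@9)) EX@10 MEM@11 WB@12
I5 mul r2 <- r1,r2: IF@8 ID@10 stall=0 (-) EX@11 MEM@12 WB@13
I6 add r4 <- r4,r1: IF@10 ID@11 stall=0 (-) EX@12 MEM@13 WB@14

Answer: 5 8 9 10 12 13 14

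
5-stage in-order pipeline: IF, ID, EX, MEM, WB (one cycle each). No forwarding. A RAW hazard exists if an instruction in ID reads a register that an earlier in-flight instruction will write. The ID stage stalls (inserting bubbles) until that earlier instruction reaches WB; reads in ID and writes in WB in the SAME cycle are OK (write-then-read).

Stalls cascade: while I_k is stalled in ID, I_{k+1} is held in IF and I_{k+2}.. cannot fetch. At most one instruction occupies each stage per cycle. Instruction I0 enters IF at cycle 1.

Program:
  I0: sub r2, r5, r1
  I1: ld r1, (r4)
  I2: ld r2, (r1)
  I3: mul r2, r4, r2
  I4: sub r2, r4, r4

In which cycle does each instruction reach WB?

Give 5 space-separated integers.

I0 sub r2 <- r5,r1: IF@1 ID@2 stall=0 (-) EX@3 MEM@4 WB@5
I1 ld r1 <- r4: IF@2 ID@3 stall=0 (-) EX@4 MEM@5 WB@6
I2 ld r2 <- r1: IF@3 ID@4 stall=2 (RAW on I1.r1 (WB@6)) EX@7 MEM@8 WB@9
I3 mul r2 <- r4,r2: IF@4 ID@7 stall=2 (RAW on I2.r2 (WB@9)) EX@10 MEM@11 WB@12
I4 sub r2 <- r4,r4: IF@7 ID@10 stall=0 (-) EX@11 MEM@12 WB@13

Answer: 5 6 9 12 13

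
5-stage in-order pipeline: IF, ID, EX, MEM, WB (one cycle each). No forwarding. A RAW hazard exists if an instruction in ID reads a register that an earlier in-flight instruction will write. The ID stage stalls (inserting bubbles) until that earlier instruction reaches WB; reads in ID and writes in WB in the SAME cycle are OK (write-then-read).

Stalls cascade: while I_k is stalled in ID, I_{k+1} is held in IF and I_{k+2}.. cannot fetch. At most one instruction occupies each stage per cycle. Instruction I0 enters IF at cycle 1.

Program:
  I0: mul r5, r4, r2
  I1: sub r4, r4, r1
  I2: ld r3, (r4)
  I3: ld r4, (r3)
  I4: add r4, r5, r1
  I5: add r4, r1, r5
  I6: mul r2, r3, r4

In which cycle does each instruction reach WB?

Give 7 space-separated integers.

I0 mul r5 <- r4,r2: IF@1 ID@2 stall=0 (-) EX@3 MEM@4 WB@5
I1 sub r4 <- r4,r1: IF@2 ID@3 stall=0 (-) EX@4 MEM@5 WB@6
I2 ld r3 <- r4: IF@3 ID@4 stall=2 (RAW on I1.r4 (WB@6)) EX@7 MEM@8 WB@9
I3 ld r4 <- r3: IF@4 ID@7 stall=2 (RAW on I2.r3 (WB@9)) EX@10 MEM@11 WB@12
I4 add r4 <- r5,r1: IF@7 ID@10 stall=0 (-) EX@11 MEM@12 WB@13
I5 add r4 <- r1,r5: IF@10 ID@11 stall=0 (-) EX@12 MEM@13 WB@14
I6 mul r2 <- r3,r4: IF@11 ID@12 stall=2 (RAW on I5.r4 (WB@14)) EX@15 MEM@16 WB@17

Answer: 5 6 9 12 13 14 17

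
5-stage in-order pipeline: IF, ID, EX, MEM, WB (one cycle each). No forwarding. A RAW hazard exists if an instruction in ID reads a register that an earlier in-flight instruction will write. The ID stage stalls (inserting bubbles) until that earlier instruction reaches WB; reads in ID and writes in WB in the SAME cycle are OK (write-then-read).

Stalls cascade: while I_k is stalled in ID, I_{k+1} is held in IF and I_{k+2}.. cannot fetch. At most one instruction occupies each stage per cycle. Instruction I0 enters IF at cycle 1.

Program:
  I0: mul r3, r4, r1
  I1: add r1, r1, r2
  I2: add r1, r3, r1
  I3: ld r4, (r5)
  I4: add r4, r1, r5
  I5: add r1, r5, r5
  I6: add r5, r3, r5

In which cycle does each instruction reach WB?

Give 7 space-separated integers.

Answer: 5 6 9 10 12 13 14

Derivation:
I0 mul r3 <- r4,r1: IF@1 ID@2 stall=0 (-) EX@3 MEM@4 WB@5
I1 add r1 <- r1,r2: IF@2 ID@3 stall=0 (-) EX@4 MEM@5 WB@6
I2 add r1 <- r3,r1: IF@3 ID@4 stall=2 (RAW on I1.r1 (WB@6)) EX@7 MEM@8 WB@9
I3 ld r4 <- r5: IF@4 ID@7 stall=0 (-) EX@8 MEM@9 WB@10
I4 add r4 <- r1,r5: IF@7 ID@8 stall=1 (RAW on I2.r1 (WB@9)) EX@10 MEM@11 WB@12
I5 add r1 <- r5,r5: IF@8 ID@10 stall=0 (-) EX@11 MEM@12 WB@13
I6 add r5 <- r3,r5: IF@10 ID@11 stall=0 (-) EX@12 MEM@13 WB@14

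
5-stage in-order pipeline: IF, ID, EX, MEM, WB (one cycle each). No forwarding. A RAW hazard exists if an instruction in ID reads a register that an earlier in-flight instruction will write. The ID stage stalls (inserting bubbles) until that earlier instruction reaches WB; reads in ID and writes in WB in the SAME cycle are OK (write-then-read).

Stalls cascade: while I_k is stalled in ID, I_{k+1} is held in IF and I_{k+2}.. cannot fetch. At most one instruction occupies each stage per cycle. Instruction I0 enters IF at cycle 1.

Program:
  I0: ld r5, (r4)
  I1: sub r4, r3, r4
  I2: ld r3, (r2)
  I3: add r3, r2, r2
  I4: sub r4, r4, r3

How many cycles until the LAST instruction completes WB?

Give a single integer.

I0 ld r5 <- r4: IF@1 ID@2 stall=0 (-) EX@3 MEM@4 WB@5
I1 sub r4 <- r3,r4: IF@2 ID@3 stall=0 (-) EX@4 MEM@5 WB@6
I2 ld r3 <- r2: IF@3 ID@4 stall=0 (-) EX@5 MEM@6 WB@7
I3 add r3 <- r2,r2: IF@4 ID@5 stall=0 (-) EX@6 MEM@7 WB@8
I4 sub r4 <- r4,r3: IF@5 ID@6 stall=2 (RAW on I3.r3 (WB@8)) EX@9 MEM@10 WB@11

Answer: 11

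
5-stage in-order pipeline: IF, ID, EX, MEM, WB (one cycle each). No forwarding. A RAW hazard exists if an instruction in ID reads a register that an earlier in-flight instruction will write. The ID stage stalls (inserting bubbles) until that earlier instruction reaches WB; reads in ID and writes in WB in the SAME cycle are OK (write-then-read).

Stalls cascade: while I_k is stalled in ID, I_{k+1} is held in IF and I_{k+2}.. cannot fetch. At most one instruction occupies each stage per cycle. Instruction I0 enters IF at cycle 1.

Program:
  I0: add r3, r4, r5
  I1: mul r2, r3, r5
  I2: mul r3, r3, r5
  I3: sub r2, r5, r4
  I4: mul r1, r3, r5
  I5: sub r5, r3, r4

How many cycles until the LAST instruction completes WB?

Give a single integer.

Answer: 13

Derivation:
I0 add r3 <- r4,r5: IF@1 ID@2 stall=0 (-) EX@3 MEM@4 WB@5
I1 mul r2 <- r3,r5: IF@2 ID@3 stall=2 (RAW on I0.r3 (WB@5)) EX@6 MEM@7 WB@8
I2 mul r3 <- r3,r5: IF@3 ID@6 stall=0 (-) EX@7 MEM@8 WB@9
I3 sub r2 <- r5,r4: IF@6 ID@7 stall=0 (-) EX@8 MEM@9 WB@10
I4 mul r1 <- r3,r5: IF@7 ID@8 stall=1 (RAW on I2.r3 (WB@9)) EX@10 MEM@11 WB@12
I5 sub r5 <- r3,r4: IF@8 ID@10 stall=0 (-) EX@11 MEM@12 WB@13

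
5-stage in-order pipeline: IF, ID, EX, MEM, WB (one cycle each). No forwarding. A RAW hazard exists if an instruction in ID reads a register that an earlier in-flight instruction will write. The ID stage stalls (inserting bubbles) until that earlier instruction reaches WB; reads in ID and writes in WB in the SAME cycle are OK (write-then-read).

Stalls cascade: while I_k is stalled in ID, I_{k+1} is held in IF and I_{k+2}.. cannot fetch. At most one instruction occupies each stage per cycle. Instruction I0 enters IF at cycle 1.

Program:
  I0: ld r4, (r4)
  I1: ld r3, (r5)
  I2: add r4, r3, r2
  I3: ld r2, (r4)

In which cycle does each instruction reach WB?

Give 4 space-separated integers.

Answer: 5 6 9 12

Derivation:
I0 ld r4 <- r4: IF@1 ID@2 stall=0 (-) EX@3 MEM@4 WB@5
I1 ld r3 <- r5: IF@2 ID@3 stall=0 (-) EX@4 MEM@5 WB@6
I2 add r4 <- r3,r2: IF@3 ID@4 stall=2 (RAW on I1.r3 (WB@6)) EX@7 MEM@8 WB@9
I3 ld r2 <- r4: IF@4 ID@7 stall=2 (RAW on I2.r4 (WB@9)) EX@10 MEM@11 WB@12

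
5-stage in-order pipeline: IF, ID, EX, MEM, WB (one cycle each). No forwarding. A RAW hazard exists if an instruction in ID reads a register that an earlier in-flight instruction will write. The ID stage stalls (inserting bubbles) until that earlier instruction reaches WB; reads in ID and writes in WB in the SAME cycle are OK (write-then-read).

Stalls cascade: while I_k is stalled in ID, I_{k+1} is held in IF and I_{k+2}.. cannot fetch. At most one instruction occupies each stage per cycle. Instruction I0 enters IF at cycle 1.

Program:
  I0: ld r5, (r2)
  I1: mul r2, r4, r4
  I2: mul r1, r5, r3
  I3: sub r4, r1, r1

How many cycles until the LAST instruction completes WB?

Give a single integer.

I0 ld r5 <- r2: IF@1 ID@2 stall=0 (-) EX@3 MEM@4 WB@5
I1 mul r2 <- r4,r4: IF@2 ID@3 stall=0 (-) EX@4 MEM@5 WB@6
I2 mul r1 <- r5,r3: IF@3 ID@4 stall=1 (RAW on I0.r5 (WB@5)) EX@6 MEM@7 WB@8
I3 sub r4 <- r1,r1: IF@4 ID@6 stall=2 (RAW on I2.r1 (WB@8)) EX@9 MEM@10 WB@11

Answer: 11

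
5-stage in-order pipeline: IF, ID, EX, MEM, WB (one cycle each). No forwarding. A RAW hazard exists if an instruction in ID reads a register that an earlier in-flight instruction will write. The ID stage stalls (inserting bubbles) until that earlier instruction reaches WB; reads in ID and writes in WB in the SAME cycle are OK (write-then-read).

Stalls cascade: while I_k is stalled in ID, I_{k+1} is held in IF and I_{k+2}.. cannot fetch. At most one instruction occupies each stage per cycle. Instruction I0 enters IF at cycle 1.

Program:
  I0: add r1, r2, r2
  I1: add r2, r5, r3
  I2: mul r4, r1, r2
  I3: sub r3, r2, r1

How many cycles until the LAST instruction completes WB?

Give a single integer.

I0 add r1 <- r2,r2: IF@1 ID@2 stall=0 (-) EX@3 MEM@4 WB@5
I1 add r2 <- r5,r3: IF@2 ID@3 stall=0 (-) EX@4 MEM@5 WB@6
I2 mul r4 <- r1,r2: IF@3 ID@4 stall=2 (RAW on I1.r2 (WB@6)) EX@7 MEM@8 WB@9
I3 sub r3 <- r2,r1: IF@4 ID@7 stall=0 (-) EX@8 MEM@9 WB@10

Answer: 10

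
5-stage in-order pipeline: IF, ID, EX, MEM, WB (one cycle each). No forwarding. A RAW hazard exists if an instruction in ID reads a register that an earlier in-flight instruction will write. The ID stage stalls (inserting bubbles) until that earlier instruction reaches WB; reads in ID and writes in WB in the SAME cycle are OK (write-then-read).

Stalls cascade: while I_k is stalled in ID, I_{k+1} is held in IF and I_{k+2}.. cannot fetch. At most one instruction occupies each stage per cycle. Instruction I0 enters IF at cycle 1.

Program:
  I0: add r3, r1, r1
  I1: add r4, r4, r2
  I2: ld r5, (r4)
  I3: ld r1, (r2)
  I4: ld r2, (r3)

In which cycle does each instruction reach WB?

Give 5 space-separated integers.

I0 add r3 <- r1,r1: IF@1 ID@2 stall=0 (-) EX@3 MEM@4 WB@5
I1 add r4 <- r4,r2: IF@2 ID@3 stall=0 (-) EX@4 MEM@5 WB@6
I2 ld r5 <- r4: IF@3 ID@4 stall=2 (RAW on I1.r4 (WB@6)) EX@7 MEM@8 WB@9
I3 ld r1 <- r2: IF@4 ID@7 stall=0 (-) EX@8 MEM@9 WB@10
I4 ld r2 <- r3: IF@7 ID@8 stall=0 (-) EX@9 MEM@10 WB@11

Answer: 5 6 9 10 11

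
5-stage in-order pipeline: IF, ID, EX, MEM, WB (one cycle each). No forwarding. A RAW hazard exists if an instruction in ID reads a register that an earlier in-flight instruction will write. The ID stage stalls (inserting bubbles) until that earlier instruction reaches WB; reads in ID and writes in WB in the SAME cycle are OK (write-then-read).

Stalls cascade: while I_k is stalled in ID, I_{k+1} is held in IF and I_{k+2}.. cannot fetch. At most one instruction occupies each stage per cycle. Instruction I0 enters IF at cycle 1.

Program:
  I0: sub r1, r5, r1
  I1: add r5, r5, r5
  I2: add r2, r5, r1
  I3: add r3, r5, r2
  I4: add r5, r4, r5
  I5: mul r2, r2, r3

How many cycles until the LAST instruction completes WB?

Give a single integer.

Answer: 15

Derivation:
I0 sub r1 <- r5,r1: IF@1 ID@2 stall=0 (-) EX@3 MEM@4 WB@5
I1 add r5 <- r5,r5: IF@2 ID@3 stall=0 (-) EX@4 MEM@5 WB@6
I2 add r2 <- r5,r1: IF@3 ID@4 stall=2 (RAW on I1.r5 (WB@6)) EX@7 MEM@8 WB@9
I3 add r3 <- r5,r2: IF@4 ID@7 stall=2 (RAW on I2.r2 (WB@9)) EX@10 MEM@11 WB@12
I4 add r5 <- r4,r5: IF@7 ID@10 stall=0 (-) EX@11 MEM@12 WB@13
I5 mul r2 <- r2,r3: IF@10 ID@11 stall=1 (RAW on I3.r3 (WB@12)) EX@13 MEM@14 WB@15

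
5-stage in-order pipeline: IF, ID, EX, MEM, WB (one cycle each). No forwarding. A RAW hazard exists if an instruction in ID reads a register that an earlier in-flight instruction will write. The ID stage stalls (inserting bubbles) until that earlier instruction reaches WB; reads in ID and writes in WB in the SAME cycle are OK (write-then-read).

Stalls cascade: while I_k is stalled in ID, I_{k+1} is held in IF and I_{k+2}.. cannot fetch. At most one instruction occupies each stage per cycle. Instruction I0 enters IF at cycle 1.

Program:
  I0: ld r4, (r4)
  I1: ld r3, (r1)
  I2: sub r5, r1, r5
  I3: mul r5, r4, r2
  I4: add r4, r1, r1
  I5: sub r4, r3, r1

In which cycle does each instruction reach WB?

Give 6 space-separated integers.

Answer: 5 6 7 8 9 10

Derivation:
I0 ld r4 <- r4: IF@1 ID@2 stall=0 (-) EX@3 MEM@4 WB@5
I1 ld r3 <- r1: IF@2 ID@3 stall=0 (-) EX@4 MEM@5 WB@6
I2 sub r5 <- r1,r5: IF@3 ID@4 stall=0 (-) EX@5 MEM@6 WB@7
I3 mul r5 <- r4,r2: IF@4 ID@5 stall=0 (-) EX@6 MEM@7 WB@8
I4 add r4 <- r1,r1: IF@5 ID@6 stall=0 (-) EX@7 MEM@8 WB@9
I5 sub r4 <- r3,r1: IF@6 ID@7 stall=0 (-) EX@8 MEM@9 WB@10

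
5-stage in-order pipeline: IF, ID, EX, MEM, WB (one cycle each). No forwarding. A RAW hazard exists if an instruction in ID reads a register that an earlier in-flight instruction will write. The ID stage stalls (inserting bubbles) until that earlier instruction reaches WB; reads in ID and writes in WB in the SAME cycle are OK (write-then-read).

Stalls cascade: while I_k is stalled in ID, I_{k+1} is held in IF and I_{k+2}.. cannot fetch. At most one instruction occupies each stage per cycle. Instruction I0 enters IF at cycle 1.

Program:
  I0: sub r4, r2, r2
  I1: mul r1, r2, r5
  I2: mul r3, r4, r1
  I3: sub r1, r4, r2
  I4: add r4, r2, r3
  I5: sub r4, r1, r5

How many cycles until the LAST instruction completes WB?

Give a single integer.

Answer: 13

Derivation:
I0 sub r4 <- r2,r2: IF@1 ID@2 stall=0 (-) EX@3 MEM@4 WB@5
I1 mul r1 <- r2,r5: IF@2 ID@3 stall=0 (-) EX@4 MEM@5 WB@6
I2 mul r3 <- r4,r1: IF@3 ID@4 stall=2 (RAW on I1.r1 (WB@6)) EX@7 MEM@8 WB@9
I3 sub r1 <- r4,r2: IF@4 ID@7 stall=0 (-) EX@8 MEM@9 WB@10
I4 add r4 <- r2,r3: IF@7 ID@8 stall=1 (RAW on I2.r3 (WB@9)) EX@10 MEM@11 WB@12
I5 sub r4 <- r1,r5: IF@8 ID@10 stall=0 (-) EX@11 MEM@12 WB@13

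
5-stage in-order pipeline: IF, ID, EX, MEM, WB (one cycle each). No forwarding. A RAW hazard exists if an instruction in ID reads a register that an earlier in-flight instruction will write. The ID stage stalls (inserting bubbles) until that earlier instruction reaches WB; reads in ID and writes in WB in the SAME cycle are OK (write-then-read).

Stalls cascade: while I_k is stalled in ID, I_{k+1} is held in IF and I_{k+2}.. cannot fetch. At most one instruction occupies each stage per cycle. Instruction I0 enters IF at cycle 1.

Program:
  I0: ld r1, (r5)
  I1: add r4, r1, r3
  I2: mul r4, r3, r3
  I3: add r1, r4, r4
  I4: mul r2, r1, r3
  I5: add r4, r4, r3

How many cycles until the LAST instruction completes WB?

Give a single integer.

I0 ld r1 <- r5: IF@1 ID@2 stall=0 (-) EX@3 MEM@4 WB@5
I1 add r4 <- r1,r3: IF@2 ID@3 stall=2 (RAW on I0.r1 (WB@5)) EX@6 MEM@7 WB@8
I2 mul r4 <- r3,r3: IF@3 ID@6 stall=0 (-) EX@7 MEM@8 WB@9
I3 add r1 <- r4,r4: IF@6 ID@7 stall=2 (RAW on I2.r4 (WB@9)) EX@10 MEM@11 WB@12
I4 mul r2 <- r1,r3: IF@7 ID@10 stall=2 (RAW on I3.r1 (WB@12)) EX@13 MEM@14 WB@15
I5 add r4 <- r4,r3: IF@10 ID@13 stall=0 (-) EX@14 MEM@15 WB@16

Answer: 16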